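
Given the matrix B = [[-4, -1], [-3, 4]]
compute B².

[[19, 0], [0, 19]]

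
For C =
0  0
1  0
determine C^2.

C is strictly triangular, hence nilpotent: C^2 = 0, so C^2 = 0.

[[0, 0], [0, 0]]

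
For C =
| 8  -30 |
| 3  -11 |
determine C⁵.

tr C = -3 and det C = 2, so the characteristic polynomial is λ² − (-3)λ + (2) with roots -2 and -1.
Eigenvectors give P = [[3, 10], [1, 3]] with P⁻¹ = [[-3, 10], [1, -3]], and C = P·diag(-2, -1)·P⁻¹.
Then C⁵ = P·diag(-32, -1)·P⁻¹ = [[-96, -10], [-32, -3]] · [[-3, 10], [1, -3]] = [[278, -930], [93, -311]].

[[278, -930], [93, -311]]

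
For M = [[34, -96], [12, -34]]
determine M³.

[[136, -384], [48, -136]]

tr M = 0 and det M = -4, so the characteristic polynomial is λ² − (0)λ + (-4) with roots 2 and -2.
Eigenvectors give P = [[3, -8], [1, -3]] with P⁻¹ = [[3, -8], [1, -3]], and M = P·diag(2, -2)·P⁻¹.
Then M³ = P·diag(8, -8)·P⁻¹ = [[24, 64], [8, 24]] · [[3, -8], [1, -3]] = [[136, -384], [48, -136]].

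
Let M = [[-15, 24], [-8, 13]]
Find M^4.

[[321, -480], [160, -239]]

tr M = -2 and det M = -3, so the characteristic polynomial is λ² − (-2)λ + (-3) with roots -3 and 1.
Eigenvectors give P = [[-2, 3], [-1, 2]] with P⁻¹ = [[-2, 3], [-1, 2]], and M = P·diag(-3, 1)·P⁻¹.
Then M^4 = P·diag(81, 1)·P⁻¹ = [[-162, 3], [-81, 2]] · [[-2, 3], [-1, 2]] = [[321, -480], [160, -239]].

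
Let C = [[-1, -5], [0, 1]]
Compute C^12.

C² = I (check: tr C = 0 and det C = -1), so C^12 = I since 12 is even.

[[1, 0], [0, 1]]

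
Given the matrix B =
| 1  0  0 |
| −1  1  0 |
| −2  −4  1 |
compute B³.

B = I + N where N = [[0, 0, 0], [−1, 0, 0], [−2, −4, 0]] is strictly lower-triangular, so N³ = 0.
(I + N)³ = I + 3·N + 3·N² = [[1, 0, 0], [−3, 1, 0], [6, −12, 1]].

[[1, 0, 0], [−3, 1, 0], [6, −12, 1]]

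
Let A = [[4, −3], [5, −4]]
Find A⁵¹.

A² = I (check: tr A = 0 and det A = −1), so A⁵¹ = A since 51 is odd.

[[4, −3], [5, −4]]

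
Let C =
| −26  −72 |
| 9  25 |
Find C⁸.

tr C = −1 and det C = −2, so the characteristic polynomial is λ² − (−1)λ + (−2) with roots 1 and −2.
Eigenvectors give P = [[−8, −3], [3, 1]] with P⁻¹ = [[1, 3], [−3, −8]], and C = P·diag(1, −2)·P⁻¹.
Then C⁸ = P·diag(1, 256)·P⁻¹ = [[−8, −768], [3, 256]] · [[1, 3], [−3, −8]] = [[2296, 6120], [−765, −2039]].

[[2296, 6120], [−765, −2039]]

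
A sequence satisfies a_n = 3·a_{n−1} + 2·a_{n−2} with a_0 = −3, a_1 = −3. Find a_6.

With companion matrix B = [[3, 2], [1, 0]], [a_n, a_{n−1}]ᵀ = B·[a_{n−1}, a_{n−2}]ᵀ, so [a_6, a_5]ᵀ = B⁵·[a_1, a_0]ᵀ.
B⁵ = [[495, 278], [139, 78]], giving [a_6, a_5]ᵀ = [[−2319], [−651]].

−2319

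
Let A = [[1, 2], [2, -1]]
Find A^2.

[[5, 0], [0, 5]]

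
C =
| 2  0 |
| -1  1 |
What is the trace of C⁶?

tr C = 3 and det C = 2, so the characteristic polynomial is λ² − (3)λ + (2) with roots 2 and 1.
Eigenvectors give P = [[-1, 0], [1, 1]] with P⁻¹ = [[-1, 0], [1, 1]], and C = P·diag(2, 1)·P⁻¹.
Then C⁶ = P·diag(64, 1)·P⁻¹ = [[-64, 0], [64, 1]] · [[-1, 0], [1, 1]] = [[64, 0], [-63, 1]].

65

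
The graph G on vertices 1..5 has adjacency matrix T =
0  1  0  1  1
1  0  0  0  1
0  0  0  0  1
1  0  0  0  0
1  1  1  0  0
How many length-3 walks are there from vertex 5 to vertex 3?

The number of length-3 walks from vertex 5 to vertex 3 is entry (5,3) of T³, where T is the adjacency matrix.
T² = [[3, 1, 1, 0, 1], [1, 2, 1, 1, 1], [1, 1, 1, 0, 0], [0, 1, 0, 1, 1], [1, 1, 0, 1, 3]]
T³ = [[2, 4, 1, 3, 5], [4, 2, 1, 1, 4], [1, 1, 0, 1, 3], [3, 1, 1, 0, 1], [5, 4, 3, 1, 2]]

3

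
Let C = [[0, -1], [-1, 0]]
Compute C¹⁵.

[[0, -1], [-1, 0]]

C² = I (check: tr C = 0 and det C = -1), so C¹⁵ = C since 15 is odd.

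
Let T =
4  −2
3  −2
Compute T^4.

T^2 = [[10, −4], [6, −2]]
T^3 = [[28, −12], [18, −8]]
T^4 = [[76, −32], [48, −20]]

[[76, −32], [48, −20]]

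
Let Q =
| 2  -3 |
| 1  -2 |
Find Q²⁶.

[[1, 0], [0, 1]]

Q² = I (check: tr Q = 0 and det Q = -1), so Q²⁶ = I since 26 is even.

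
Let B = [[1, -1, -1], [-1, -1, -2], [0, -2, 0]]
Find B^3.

[[0, -6, -6], [-6, -12, -12], [0, -12, -6]]

B^2 = [[2, 2, 1], [0, 6, 3], [2, 2, 4]]
B^3 = [[0, -6, -6], [-6, -12, -12], [0, -12, -6]]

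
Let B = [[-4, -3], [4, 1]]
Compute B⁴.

B² = [[4, 9], [-12, -11]]
B³ = [[20, -3], [4, 25]]
B⁴ = [[-92, -63], [84, 13]]

[[-92, -63], [84, 13]]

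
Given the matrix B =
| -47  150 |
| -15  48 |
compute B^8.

tr B = 1 and det B = -6, so the characteristic polynomial is λ² − (1)λ + (-6) with roots -2 and 3.
Eigenvectors give P = [[10, -3], [3, -1]] with P⁻¹ = [[1, -3], [3, -10]], and B = P·diag(-2, 3)·P⁻¹.
Then B^8 = P·diag(256, 6561)·P⁻¹ = [[2560, -19683], [768, -6561]] · [[1, -3], [3, -10]] = [[-56489, 189150], [-18915, 63306]].

[[-56489, 189150], [-18915, 63306]]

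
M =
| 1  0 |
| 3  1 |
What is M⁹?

M = I + N where N = [[0, 0], [3, 0]] is strictly lower-triangular, so N² = 0.
(I + N)⁹ = I + 9·N = [[1, 0], [27, 1]].

[[1, 0], [27, 1]]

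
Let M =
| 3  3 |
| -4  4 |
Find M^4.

[[-579, 21], [-28, -572]]

M^2 = [[-3, 21], [-28, 4]]
M^3 = [[-93, 75], [-100, -68]]
M^4 = [[-579, 21], [-28, -572]]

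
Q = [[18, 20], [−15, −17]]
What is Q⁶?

[[2724, 2660], [−1995, −1931]]

tr Q = 1 and det Q = −6, so the characteristic polynomial is λ² − (1)λ + (−6) with roots 3 and −2.
Eigenvectors give P = [[4, −1], [−3, 1]] with P⁻¹ = [[1, 1], [3, 4]], and Q = P·diag(3, −2)·P⁻¹.
Then Q⁶ = P·diag(729, 64)·P⁻¹ = [[2916, −64], [−2187, 64]] · [[1, 1], [3, 4]] = [[2724, 2660], [−1995, −1931]].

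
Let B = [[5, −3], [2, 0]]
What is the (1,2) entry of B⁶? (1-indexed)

tr B = 5 and det B = 6, so the characteristic polynomial is λ² − (5)λ + (6) with roots 2 and 3.
Eigenvectors give P = [[1, 3], [1, 2]] with P⁻¹ = [[−2, 3], [1, −1]], and B = P·diag(2, 3)·P⁻¹.
Then B⁶ = P·diag(64, 729)·P⁻¹ = [[64, 2187], [64, 1458]] · [[−2, 3], [1, −1]] = [[2059, −1995], [1330, −1266]].

−1995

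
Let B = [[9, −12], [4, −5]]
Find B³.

tr B = 4 and det B = 3, so the characteristic polynomial is λ² − (4)λ + (3) with roots 1 and 3.
Eigenvectors give P = [[−3, −2], [−2, −1]] with P⁻¹ = [[1, −2], [−2, 3]], and B = P·diag(1, 3)·P⁻¹.
Then B³ = P·diag(1, 27)·P⁻¹ = [[−3, −54], [−2, −27]] · [[1, −2], [−2, 3]] = [[105, −156], [52, −77]].

[[105, −156], [52, −77]]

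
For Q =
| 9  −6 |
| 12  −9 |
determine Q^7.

[[6561, −4374], [8748, −6561]]

tr Q = 0 and det Q = −9, so the characteristic polynomial is λ² − (0)λ + (−9) with roots 3 and −3.
Eigenvectors give P = [[1, −1], [1, −2]] with P⁻¹ = [[2, −1], [1, −1]], and Q = P·diag(3, −3)·P⁻¹.
Then Q^7 = P·diag(2187, −2187)·P⁻¹ = [[2187, 2187], [2187, 4374]] · [[2, −1], [1, −1]] = [[6561, −4374], [8748, −6561]].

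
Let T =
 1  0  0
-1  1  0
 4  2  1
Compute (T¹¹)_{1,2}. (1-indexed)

T = I + N where N = [[0, 0, 0], [-1, 0, 0], [4, 2, 0]] is strictly lower-triangular, so N³ = 0.
(I + N)¹¹ = I + 11·N + 55·N² = [[1, 0, 0], [-11, 1, 0], [-66, 22, 1]].

0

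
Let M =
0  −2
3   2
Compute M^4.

[[12, 32], [−48, −20]]

M^2 = [[−6, −4], [6, −2]]
M^3 = [[−12, 4], [−6, −16]]
M^4 = [[12, 32], [−48, −20]]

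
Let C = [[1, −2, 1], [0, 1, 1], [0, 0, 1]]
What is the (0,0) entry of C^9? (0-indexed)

C = I + N where N = [[0, −2, 1], [0, 0, 1], [0, 0, 0]] is strictly upper-triangular, so N^3 = 0.
(I + N)^9 = I + 9·N + 36·N^2 = [[1, −18, −63], [0, 1, 9], [0, 0, 1]].

1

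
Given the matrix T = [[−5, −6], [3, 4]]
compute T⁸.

[[511, 510], [−255, −254]]

tr T = −1 and det T = −2, so the characteristic polynomial is λ² − (−1)λ + (−2) with roots −2 and 1.
Eigenvectors give P = [[2, −1], [−1, 1]] with P⁻¹ = [[1, 1], [1, 2]], and T = P·diag(−2, 1)·P⁻¹.
Then T⁸ = P·diag(256, 1)·P⁻¹ = [[512, −1], [−256, 1]] · [[1, 1], [1, 2]] = [[511, 510], [−255, −254]].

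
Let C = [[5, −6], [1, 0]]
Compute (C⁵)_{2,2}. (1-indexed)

tr C = 5 and det C = 6, so the characteristic polynomial is λ² − (5)λ + (6) with roots 2 and 3.
Eigenvectors give P = [[−2, 3], [−1, 1]] with P⁻¹ = [[1, −3], [1, −2]], and C = P·diag(2, 3)·P⁻¹.
Then C⁵ = P·diag(32, 243)·P⁻¹ = [[−64, 729], [−32, 243]] · [[1, −3], [1, −2]] = [[665, −1266], [211, −390]].

−390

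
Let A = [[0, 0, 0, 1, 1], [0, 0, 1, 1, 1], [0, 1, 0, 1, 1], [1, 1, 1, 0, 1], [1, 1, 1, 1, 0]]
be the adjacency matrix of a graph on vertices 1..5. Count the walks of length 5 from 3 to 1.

52

The number of length-5 walks from vertex 3 to vertex 1 is entry (3,1) of A⁵, where A is the adjacency matrix.
A² = [[2, 2, 2, 1, 1], [2, 3, 2, 2, 2], [2, 2, 3, 2, 2], [1, 2, 2, 4, 3], [1, 2, 2, 3, 4]]
A³ = [[2, 4, 4, 7, 7], [4, 6, 7, 9, 9], [4, 7, 6, 9, 9], [7, 9, 9, 8, 9], [7, 9, 9, 9, 8]]
A⁴ = [[14, 18, 18, 17, 17], [18, 25, 24, 26, 26], [18, 24, 25, 26, 26], [17, 26, 26, 34, 33], [17, 26, 26, 33, 34]]
A⁵ = [[34, 52, 52, 67, 67], [52, 76, 77, 93, 93], [52, 77, 76, 93, 93], [67, 93, 93, 102, 103], [67, 93, 93, 103, 102]]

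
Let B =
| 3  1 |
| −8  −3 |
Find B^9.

B² = I (check: tr B = 0 and det B = −1), so B^9 = B since 9 is odd.

[[3, 1], [−8, −3]]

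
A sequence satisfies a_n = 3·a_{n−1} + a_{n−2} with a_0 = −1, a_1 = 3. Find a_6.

971

With companion matrix A = [[3, 1], [1, 0]], [a_n, a_{n−1}]ᵀ = A·[a_{n−1}, a_{n−2}]ᵀ, so [a_6, a_5]ᵀ = A^5·[a_1, a_0]ᵀ.
A^5 = [[360, 109], [109, 33]], giving [a_6, a_5]ᵀ = [[971], [294]].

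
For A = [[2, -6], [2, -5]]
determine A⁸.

[[-764, 1530], [-510, 1021]]

tr A = -3 and det A = 2, so the characteristic polynomial is λ² − (-3)λ + (2) with roots -2 and -1.
Eigenvectors give P = [[3, -2], [2, -1]] with P⁻¹ = [[-1, 2], [-2, 3]], and A = P·diag(-2, -1)·P⁻¹.
Then A⁸ = P·diag(256, 1)·P⁻¹ = [[768, -2], [512, -1]] · [[-1, 2], [-2, 3]] = [[-764, 1530], [-510, 1021]].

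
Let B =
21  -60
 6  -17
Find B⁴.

tr B = 4 and det B = 3, so the characteristic polynomial is λ² − (4)λ + (3) with roots 3 and 1.
Eigenvectors give P = [[10, 3], [3, 1]] with P⁻¹ = [[1, -3], [-3, 10]], and B = P·diag(3, 1)·P⁻¹.
Then B⁴ = P·diag(81, 1)·P⁻¹ = [[810, 3], [243, 1]] · [[1, -3], [-3, 10]] = [[801, -2400], [240, -719]].

[[801, -2400], [240, -719]]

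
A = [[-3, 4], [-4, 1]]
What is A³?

[[53, -36], [36, 17]]

A² = [[-7, -8], [8, -15]]
A³ = [[53, -36], [36, 17]]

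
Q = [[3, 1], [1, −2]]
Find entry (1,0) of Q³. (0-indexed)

Q² = [[10, 1], [1, 5]]
Q³ = [[31, 8], [8, −9]]

8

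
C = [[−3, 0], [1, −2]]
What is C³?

[[−27, 0], [19, −8]]

C² = [[9, 0], [−5, 4]]
C³ = [[−27, 0], [19, −8]]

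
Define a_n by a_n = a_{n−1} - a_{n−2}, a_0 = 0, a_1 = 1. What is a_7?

With companion matrix Q = [[1, -1], [1, 0]], [a_n, a_{n−1}]ᵀ = Q·[a_{n−1}, a_{n−2}]ᵀ, so [a_7, a_6]ᵀ = Q^6·[a_1, a_0]ᵀ.
Q^6 = [[1, 0], [0, 1]], giving [a_7, a_6]ᵀ = [[1], [0]].

1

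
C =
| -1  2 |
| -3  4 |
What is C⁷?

tr C = 3 and det C = 2, so the characteristic polynomial is λ² − (3)λ + (2) with roots 1 and 2.
Eigenvectors give P = [[1, 2], [1, 3]] with P⁻¹ = [[3, -2], [-1, 1]], and C = P·diag(1, 2)·P⁻¹.
Then C⁷ = P·diag(1, 128)·P⁻¹ = [[1, 256], [1, 384]] · [[3, -2], [-1, 1]] = [[-253, 254], [-381, 382]].

[[-253, 254], [-381, 382]]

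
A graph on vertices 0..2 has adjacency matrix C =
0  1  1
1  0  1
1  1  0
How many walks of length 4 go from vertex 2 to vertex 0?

The number of length-4 walks from vertex 2 to vertex 0 is entry (2,0) of C⁴, where C is the adjacency matrix.
C² = [[2, 1, 1], [1, 2, 1], [1, 1, 2]]
C³ = [[2, 3, 3], [3, 2, 3], [3, 3, 2]]
C⁴ = [[6, 5, 5], [5, 6, 5], [5, 5, 6]]

5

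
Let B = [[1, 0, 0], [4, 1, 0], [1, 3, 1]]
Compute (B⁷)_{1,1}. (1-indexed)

1

B = I + N where N = [[0, 0, 0], [4, 0, 0], [1, 3, 0]] is strictly lower-triangular, so N³ = 0.
(I + N)⁷ = I + 7·N + 21·N² = [[1, 0, 0], [28, 1, 0], [259, 21, 1]].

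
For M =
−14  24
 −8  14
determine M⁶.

tr M = 0 and det M = −4, so the characteristic polynomial is λ² − (0)λ + (−4) with roots 2 and −2.
Eigenvectors give P = [[3, 2], [2, 1]] with P⁻¹ = [[−1, 2], [2, −3]], and M = P·diag(2, −2)·P⁻¹.
Then M⁶ = P·diag(64, 64)·P⁻¹ = [[192, 128], [128, 64]] · [[−1, 2], [2, −3]] = [[64, 0], [0, 64]].

[[64, 0], [0, 64]]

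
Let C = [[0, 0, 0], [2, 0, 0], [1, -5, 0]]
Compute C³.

[[0, 0, 0], [0, 0, 0], [0, 0, 0]]

C is strictly triangular, hence nilpotent: C³ = 0, so C³ = 0.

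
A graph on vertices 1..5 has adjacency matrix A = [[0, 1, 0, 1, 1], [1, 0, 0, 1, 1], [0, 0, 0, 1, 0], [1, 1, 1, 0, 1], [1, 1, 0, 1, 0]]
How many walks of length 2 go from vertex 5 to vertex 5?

3

The number of length-2 walks from vertex 5 to vertex 5 is entry (5,5) of A², where A is the adjacency matrix.
A² = [[3, 2, 1, 2, 2], [2, 3, 1, 2, 2], [1, 1, 1, 0, 1], [2, 2, 0, 4, 2], [2, 2, 1, 2, 3]]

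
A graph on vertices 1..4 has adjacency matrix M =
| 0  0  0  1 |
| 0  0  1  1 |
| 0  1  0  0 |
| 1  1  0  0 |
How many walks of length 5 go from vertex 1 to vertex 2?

The number of length-5 walks from vertex 1 to vertex 2 is entry (1,2) of M⁵, where M is the adjacency matrix.
M² = [[1, 1, 0, 0], [1, 2, 0, 0], [0, 0, 1, 1], [0, 0, 1, 2]]
M³ = [[0, 0, 1, 2], [0, 0, 2, 3], [1, 2, 0, 0], [2, 3, 0, 0]]
M⁴ = [[2, 3, 0, 0], [3, 5, 0, 0], [0, 0, 2, 3], [0, 0, 3, 5]]
M⁵ = [[0, 0, 3, 5], [0, 0, 5, 8], [3, 5, 0, 0], [5, 8, 0, 0]]

0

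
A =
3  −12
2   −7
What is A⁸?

tr A = −4 and det A = 3, so the characteristic polynomial is λ² − (−4)λ + (3) with roots −1 and −3.
Eigenvectors give P = [[3, −2], [1, −1]] with P⁻¹ = [[1, −2], [1, −3]], and A = P·diag(−1, −3)·P⁻¹.
Then A⁸ = P·diag(1, 6561)·P⁻¹ = [[3, −13122], [1, −6561]] · [[1, −2], [1, −3]] = [[−13119, 39360], [−6560, 19681]].

[[−13119, 39360], [−6560, 19681]]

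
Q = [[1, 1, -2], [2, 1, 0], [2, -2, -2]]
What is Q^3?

[[15, 1, -2], [2, 15, 0], [2, -2, 12]]

Q^2 = [[-1, 6, 2], [4, 3, -4], [-6, 4, 0]]
Q^3 = [[15, 1, -2], [2, 15, 0], [2, -2, 12]]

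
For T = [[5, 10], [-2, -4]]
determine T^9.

T² = T (a projection; rank 1, trace 1), so T^9 = T.

[[5, 10], [-2, -4]]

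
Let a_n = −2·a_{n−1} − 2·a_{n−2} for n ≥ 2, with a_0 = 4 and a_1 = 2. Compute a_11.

With companion matrix C = [[−2, −2], [1, 0]], [a_n, a_{n−1}]ᵀ = C·[a_{n−1}, a_{n−2}]ᵀ, so [a_11, a_10]ᵀ = C¹⁰·[a_1, a_0]ᵀ.
C¹⁰ = [[32, 64], [−32, −32]], giving [a_11, a_10]ᵀ = [[320], [−192]].

320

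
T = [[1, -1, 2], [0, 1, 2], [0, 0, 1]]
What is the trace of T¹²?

T = I + N where N = [[0, -1, 2], [0, 0, 2], [0, 0, 0]] is strictly upper-triangular, so N³ = 0.
(I + N)¹² = I + 12·N + 66·N² = [[1, -12, -108], [0, 1, 24], [0, 0, 1]].

3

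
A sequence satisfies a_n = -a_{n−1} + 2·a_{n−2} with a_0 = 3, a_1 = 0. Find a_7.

-126

With companion matrix Q = [[-1, 2], [1, 0]], [a_n, a_{n−1}]ᵀ = Q·[a_{n−1}, a_{n−2}]ᵀ, so [a_7, a_6]ᵀ = Q⁶·[a_1, a_0]ᵀ.
Q⁶ = [[43, -42], [-21, 22]], giving [a_7, a_6]ᵀ = [[-126], [66]].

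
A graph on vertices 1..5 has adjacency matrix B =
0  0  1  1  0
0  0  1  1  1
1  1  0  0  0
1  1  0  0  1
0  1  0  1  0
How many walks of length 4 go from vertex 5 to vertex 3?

The number of length-4 walks from vertex 5 to vertex 3 is entry (5,3) of B⁴, where B is the adjacency matrix.
B² = [[2, 2, 0, 0, 1], [2, 3, 0, 1, 1], [0, 0, 2, 2, 1], [0, 1, 2, 3, 1], [1, 1, 1, 1, 2]]
B³ = [[0, 1, 4, 5, 2], [1, 2, 5, 6, 4], [4, 5, 0, 1, 2], [5, 6, 1, 2, 4], [2, 4, 2, 4, 2]]
B⁴ = [[9, 11, 1, 3, 6], [11, 15, 3, 7, 8], [1, 3, 9, 11, 6], [3, 7, 11, 15, 8], [6, 8, 6, 8, 8]]

6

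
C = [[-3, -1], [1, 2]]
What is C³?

C² = [[8, 1], [-1, 3]]
C³ = [[-23, -6], [6, 7]]

[[-23, -6], [6, 7]]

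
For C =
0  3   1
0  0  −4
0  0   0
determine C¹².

C is strictly triangular, hence nilpotent: C³ = 0, so C¹² = 0.

[[0, 0, 0], [0, 0, 0], [0, 0, 0]]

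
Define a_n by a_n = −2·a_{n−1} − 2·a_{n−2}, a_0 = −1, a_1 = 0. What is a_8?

With companion matrix Q = [[−2, −2], [1, 0]], [a_n, a_{n−1}]ᵀ = Q·[a_{n−1}, a_{n−2}]ᵀ, so [a_8, a_7]ᵀ = Q⁷·[a_1, a_0]ᵀ.
Q⁷ = [[0, 16], [−8, −16]], giving [a_8, a_7]ᵀ = [[−16], [16]].

−16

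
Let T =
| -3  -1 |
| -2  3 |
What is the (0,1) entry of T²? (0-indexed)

0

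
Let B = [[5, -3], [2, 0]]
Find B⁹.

tr B = 5 and det B = 6, so the characteristic polynomial is λ² − (5)λ + (6) with roots 3 and 2.
Eigenvectors give P = [[3, -1], [2, -1]] with P⁻¹ = [[1, -1], [2, -3]], and B = P·diag(3, 2)·P⁻¹.
Then B⁹ = P·diag(19683, 512)·P⁻¹ = [[59049, -512], [39366, -512]] · [[1, -1], [2, -3]] = [[58025, -57513], [38342, -37830]].

[[58025, -57513], [38342, -37830]]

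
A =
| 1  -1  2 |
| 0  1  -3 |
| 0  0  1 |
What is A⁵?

[[1, -5, 40], [0, 1, -15], [0, 0, 1]]

A = I + N where N = [[0, -1, 2], [0, 0, -3], [0, 0, 0]] is strictly upper-triangular, so N³ = 0.
(I + N)⁵ = I + 5·N + 10·N² = [[1, -5, 40], [0, 1, -15], [0, 0, 1]].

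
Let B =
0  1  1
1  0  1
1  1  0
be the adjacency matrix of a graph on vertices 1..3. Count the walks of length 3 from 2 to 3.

3

The number of length-3 walks from vertex 2 to vertex 3 is entry (2,3) of B³, where B is the adjacency matrix.
B² = [[2, 1, 1], [1, 2, 1], [1, 1, 2]]
B³ = [[2, 3, 3], [3, 2, 3], [3, 3, 2]]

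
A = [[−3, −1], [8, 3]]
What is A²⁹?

A² = I (check: tr A = 0 and det A = −1), so A²⁹ = A since 29 is odd.

[[−3, −1], [8, 3]]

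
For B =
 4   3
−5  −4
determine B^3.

[[4, 3], [−5, −4]]

B² = I (check: tr B = 0 and det B = −1), so B^3 = B since 3 is odd.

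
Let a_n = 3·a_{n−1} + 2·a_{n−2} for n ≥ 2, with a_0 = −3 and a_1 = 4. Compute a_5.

322

With companion matrix T = [[3, 2], [1, 0]], [a_n, a_{n−1}]ᵀ = T·[a_{n−1}, a_{n−2}]ᵀ, so [a_5, a_4]ᵀ = T⁴·[a_1, a_0]ᵀ.
T⁴ = [[139, 78], [39, 22]], giving [a_5, a_4]ᵀ = [[322], [90]].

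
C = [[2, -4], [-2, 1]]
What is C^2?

[[12, -12], [-6, 9]]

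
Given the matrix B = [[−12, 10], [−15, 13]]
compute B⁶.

[[−1266, 1330], [−1995, 2059]]

tr B = 1 and det B = −6, so the characteristic polynomial is λ² − (1)λ + (−6) with roots 3 and −2.
Eigenvectors give P = [[2, 1], [3, 1]] with P⁻¹ = [[−1, 1], [3, −2]], and B = P·diag(3, −2)·P⁻¹.
Then B⁶ = P·diag(729, 64)·P⁻¹ = [[1458, 64], [2187, 64]] · [[−1, 1], [3, −2]] = [[−1266, 1330], [−1995, 2059]].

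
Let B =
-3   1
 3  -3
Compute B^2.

[[12, -6], [-18, 12]]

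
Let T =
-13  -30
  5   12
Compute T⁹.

tr T = -1 and det T = -6, so the characteristic polynomial is λ² − (-1)λ + (-6) with roots -3 and 2.
Eigenvectors give P = [[3, 2], [-1, -1]] with P⁻¹ = [[1, 2], [-1, -3]], and T = P·diag(-3, 2)·P⁻¹.
Then T⁹ = P·diag(-19683, 512)·P⁻¹ = [[-59049, 1024], [19683, -512]] · [[1, 2], [-1, -3]] = [[-60073, -121170], [20195, 40902]].

[[-60073, -121170], [20195, 40902]]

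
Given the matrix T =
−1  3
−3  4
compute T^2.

[[−8, 9], [−9, 7]]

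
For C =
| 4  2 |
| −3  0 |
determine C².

[[10, 8], [−12, −6]]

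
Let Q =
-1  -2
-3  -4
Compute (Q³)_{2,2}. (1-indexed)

Q² = [[7, 10], [15, 22]]
Q³ = [[-37, -54], [-81, -118]]

-118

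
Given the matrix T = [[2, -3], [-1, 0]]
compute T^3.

[[20, -21], [-7, 6]]

T^2 = [[7, -6], [-2, 3]]
T^3 = [[20, -21], [-7, 6]]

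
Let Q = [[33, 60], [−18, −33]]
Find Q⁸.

tr Q = 0 and det Q = −9, so the characteristic polynomial is λ² − (0)λ + (−9) with roots 3 and −3.
Eigenvectors give P = [[2, 5], [−1, −3]] with P⁻¹ = [[3, 5], [−1, −2]], and Q = P·diag(3, −3)·P⁻¹.
Then Q⁸ = P·diag(6561, 6561)·P⁻¹ = [[13122, 32805], [−6561, −19683]] · [[3, 5], [−1, −2]] = [[6561, 0], [0, 6561]].

[[6561, 0], [0, 6561]]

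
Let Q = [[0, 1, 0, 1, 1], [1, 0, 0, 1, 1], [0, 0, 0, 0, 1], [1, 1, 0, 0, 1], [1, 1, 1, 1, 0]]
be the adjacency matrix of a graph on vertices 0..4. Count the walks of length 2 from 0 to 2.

1

The number of length-2 walks from vertex 0 to vertex 2 is entry (0,2) of Q², where Q is the adjacency matrix.
Q² = [[3, 2, 1, 2, 2], [2, 3, 1, 2, 2], [1, 1, 1, 1, 0], [2, 2, 1, 3, 2], [2, 2, 0, 2, 4]]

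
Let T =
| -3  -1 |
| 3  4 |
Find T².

[[6, -1], [3, 13]]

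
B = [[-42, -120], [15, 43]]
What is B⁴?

tr B = 1 and det B = -6, so the characteristic polynomial is λ² − (1)λ + (-6) with roots -2 and 3.
Eigenvectors give P = [[-3, -8], [1, 3]] with P⁻¹ = [[-3, -8], [1, 3]], and B = P·diag(-2, 3)·P⁻¹.
Then B⁴ = P·diag(16, 81)·P⁻¹ = [[-48, -648], [16, 243]] · [[-3, -8], [1, 3]] = [[-504, -1560], [195, 601]].

[[-504, -1560], [195, 601]]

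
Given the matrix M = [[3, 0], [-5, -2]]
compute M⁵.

[[243, 0], [-275, -32]]

tr M = 1 and det M = -6, so the characteristic polynomial is λ² − (1)λ + (-6) with roots -2 and 3.
Eigenvectors give P = [[0, -1], [1, 1]] with P⁻¹ = [[1, 1], [-1, 0]], and M = P·diag(-2, 3)·P⁻¹.
Then M⁵ = P·diag(-32, 243)·P⁻¹ = [[0, -243], [-32, 243]] · [[1, 1], [-1, 0]] = [[243, 0], [-275, -32]].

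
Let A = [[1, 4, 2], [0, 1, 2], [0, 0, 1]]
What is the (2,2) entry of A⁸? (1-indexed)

1

A = I + N where N = [[0, 4, 2], [0, 0, 2], [0, 0, 0]] is strictly upper-triangular, so N³ = 0.
(I + N)⁸ = I + 8·N + 28·N² = [[1, 32, 240], [0, 1, 16], [0, 0, 1]].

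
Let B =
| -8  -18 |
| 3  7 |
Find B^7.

[[-386, -774], [129, 259]]

tr B = -1 and det B = -2, so the characteristic polynomial is λ² − (-1)λ + (-2) with roots 1 and -2.
Eigenvectors give P = [[-2, -3], [1, 1]] with P⁻¹ = [[1, 3], [-1, -2]], and B = P·diag(1, -2)·P⁻¹.
Then B^7 = P·diag(1, -128)·P⁻¹ = [[-2, 384], [1, -128]] · [[1, 3], [-1, -2]] = [[-386, -774], [129, 259]].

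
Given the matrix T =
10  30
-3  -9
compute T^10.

T² = T (a projection; rank 1, trace 1), so T^10 = T.

[[10, 30], [-3, -9]]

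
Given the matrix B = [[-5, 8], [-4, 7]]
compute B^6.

[[-727, 1456], [-728, 1457]]

tr B = 2 and det B = -3, so the characteristic polynomial is λ² − (2)λ + (-3) with roots 3 and -1.
Eigenvectors give P = [[1, -2], [1, -1]] with P⁻¹ = [[-1, 2], [-1, 1]], and B = P·diag(3, -1)·P⁻¹.
Then B^6 = P·diag(729, 1)·P⁻¹ = [[729, -2], [729, -1]] · [[-1, 2], [-1, 1]] = [[-727, 1456], [-728, 1457]].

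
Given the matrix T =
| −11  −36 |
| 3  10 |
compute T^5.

tr T = −1 and det T = −2, so the characteristic polynomial is λ² − (−1)λ + (−2) with roots 1 and −2.
Eigenvectors give P = [[−3, 4], [1, −1]] with P⁻¹ = [[1, 4], [1, 3]], and T = P·diag(1, −2)·P⁻¹.
Then T^5 = P·diag(1, −32)·P⁻¹ = [[−3, −128], [1, 32]] · [[1, 4], [1, 3]] = [[−131, −396], [33, 100]].

[[−131, −396], [33, 100]]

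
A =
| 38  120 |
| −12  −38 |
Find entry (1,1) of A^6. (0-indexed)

tr A = 0 and det A = −4, so the characteristic polynomial is λ² − (0)λ + (−4) with roots 2 and −2.
Eigenvectors give P = [[−10, 3], [3, −1]] with P⁻¹ = [[−1, −3], [−3, −10]], and A = P·diag(2, −2)·P⁻¹.
Then A^6 = P·diag(64, 64)·P⁻¹ = [[−640, 192], [192, −64]] · [[−1, −3], [−3, −10]] = [[64, 0], [0, 64]].

64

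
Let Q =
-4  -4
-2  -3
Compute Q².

[[24, 28], [14, 17]]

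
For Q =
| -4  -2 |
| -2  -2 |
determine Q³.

[[-104, -64], [-64, -40]]

Q² = [[20, 12], [12, 8]]
Q³ = [[-104, -64], [-64, -40]]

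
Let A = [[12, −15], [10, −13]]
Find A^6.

tr A = −1 and det A = −6, so the characteristic polynomial is λ² − (−1)λ + (−6) with roots 2 and −3.
Eigenvectors give P = [[−3, 1], [−2, 1]] with P⁻¹ = [[−1, 1], [−2, 3]], and A = P·diag(2, −3)·P⁻¹.
Then A^6 = P·diag(64, 729)·P⁻¹ = [[−192, 729], [−128, 729]] · [[−1, 1], [−2, 3]] = [[−1266, 1995], [−1330, 2059]].

[[−1266, 1995], [−1330, 2059]]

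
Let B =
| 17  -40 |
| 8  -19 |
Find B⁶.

tr B = -2 and det B = -3, so the characteristic polynomial is λ² − (-2)λ + (-3) with roots 1 and -3.
Eigenvectors give P = [[-5, -2], [-2, -1]] with P⁻¹ = [[-1, 2], [2, -5]], and B = P·diag(1, -3)·P⁻¹.
Then B⁶ = P·diag(1, 729)·P⁻¹ = [[-5, -1458], [-2, -729]] · [[-1, 2], [2, -5]] = [[-2911, 7280], [-1456, 3641]].

[[-2911, 7280], [-1456, 3641]]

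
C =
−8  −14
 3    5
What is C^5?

tr C = −3 and det C = 2, so the characteristic polynomial is λ² − (−3)λ + (2) with roots −1 and −2.
Eigenvectors give P = [[2, 7], [−1, −3]] with P⁻¹ = [[−3, −7], [1, 2]], and C = P·diag(−1, −2)·P⁻¹.
Then C^5 = P·diag(−1, −32)·P⁻¹ = [[−2, −224], [1, 96]] · [[−3, −7], [1, 2]] = [[−218, −434], [93, 185]].

[[−218, −434], [93, 185]]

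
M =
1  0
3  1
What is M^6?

[[1, 0], [18, 1]]

M = I + N where N = [[0, 0], [3, 0]] is strictly lower-triangular, so N^2 = 0.
(I + N)^6 = I + 6·N = [[1, 0], [18, 1]].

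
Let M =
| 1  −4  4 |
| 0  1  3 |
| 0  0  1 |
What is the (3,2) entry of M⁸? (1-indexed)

0

M = I + N where N = [[0, −4, 4], [0, 0, 3], [0, 0, 0]] is strictly upper-triangular, so N³ = 0.
(I + N)⁸ = I + 8·N + 28·N² = [[1, −32, −304], [0, 1, 24], [0, 0, 1]].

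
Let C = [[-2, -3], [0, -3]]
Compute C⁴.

[[16, 195], [0, 81]]

C² = [[4, 15], [0, 9]]
C³ = [[-8, -57], [0, -27]]
C⁴ = [[16, 195], [0, 81]]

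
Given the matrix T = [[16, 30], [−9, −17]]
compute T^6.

tr T = −1 and det T = −2, so the characteristic polynomial is λ² − (−1)λ + (−2) with roots −2 and 1.
Eigenvectors give P = [[5, −2], [−3, 1]] with P⁻¹ = [[−1, −2], [−3, −5]], and T = P·diag(−2, 1)·P⁻¹.
Then T^6 = P·diag(64, 1)·P⁻¹ = [[320, −2], [−192, 1]] · [[−1, −2], [−3, −5]] = [[−314, −630], [189, 379]].

[[−314, −630], [189, 379]]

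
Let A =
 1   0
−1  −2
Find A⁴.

[[1, 0], [5, 16]]

A² = [[1, 0], [1, 4]]
A³ = [[1, 0], [−3, −8]]
A⁴ = [[1, 0], [5, 16]]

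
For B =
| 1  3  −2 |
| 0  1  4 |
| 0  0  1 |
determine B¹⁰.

B = I + N where N = [[0, 3, −2], [0, 0, 4], [0, 0, 0]] is strictly upper-triangular, so N³ = 0.
(I + N)¹⁰ = I + 10·N + 45·N² = [[1, 30, 520], [0, 1, 40], [0, 0, 1]].

[[1, 30, 520], [0, 1, 40], [0, 0, 1]]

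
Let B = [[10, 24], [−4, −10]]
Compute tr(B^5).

0

tr B = 0 and det B = −4, so the characteristic polynomial is λ² − (0)λ + (−4) with roots 2 and −2.
Eigenvectors give P = [[−3, −2], [1, 1]] with P⁻¹ = [[−1, −2], [1, 3]], and B = P·diag(2, −2)·P⁻¹.
Then B^5 = P·diag(32, −32)·P⁻¹ = [[−96, 64], [32, −32]] · [[−1, −2], [1, 3]] = [[160, 384], [−64, −160]].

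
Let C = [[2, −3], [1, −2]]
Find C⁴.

[[1, 0], [0, 1]]

C² = I (check: tr C = 0 and det C = −1), so C⁴ = I since 4 is even.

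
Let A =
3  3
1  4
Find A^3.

A^2 = [[12, 21], [7, 19]]
A^3 = [[57, 120], [40, 97]]

[[57, 120], [40, 97]]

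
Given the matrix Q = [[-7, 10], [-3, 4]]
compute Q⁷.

[[-763, 1270], [-381, 634]]

tr Q = -3 and det Q = 2, so the characteristic polynomial is λ² − (-3)λ + (2) with roots -1 and -2.
Eigenvectors give P = [[-5, -2], [-3, -1]] with P⁻¹ = [[1, -2], [-3, 5]], and Q = P·diag(-1, -2)·P⁻¹.
Then Q⁷ = P·diag(-1, -128)·P⁻¹ = [[5, 256], [3, 128]] · [[1, -2], [-3, 5]] = [[-763, 1270], [-381, 634]].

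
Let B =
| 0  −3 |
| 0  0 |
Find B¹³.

[[0, 0], [0, 0]]

B is strictly triangular, hence nilpotent: B² = 0, so B¹³ = 0.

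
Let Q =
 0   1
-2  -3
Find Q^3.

[[6, 7], [-14, -15]]

tr Q = -3 and det Q = 2, so the characteristic polynomial is λ² − (-3)λ + (2) with roots -1 and -2.
Eigenvectors give P = [[-1, -1], [1, 2]] with P⁻¹ = [[-2, -1], [1, 1]], and Q = P·diag(-1, -2)·P⁻¹.
Then Q^3 = P·diag(-1, -8)·P⁻¹ = [[1, 8], [-1, -16]] · [[-2, -1], [1, 1]] = [[6, 7], [-14, -15]].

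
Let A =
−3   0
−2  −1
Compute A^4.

tr A = −4 and det A = 3, so the characteristic polynomial is λ² − (−4)λ + (3) with roots −3 and −1.
Eigenvectors give P = [[1, 0], [1, 1]] with P⁻¹ = [[1, 0], [−1, 1]], and A = P·diag(−3, −1)·P⁻¹.
Then A^4 = P·diag(81, 1)·P⁻¹ = [[81, 0], [81, 1]] · [[1, 0], [−1, 1]] = [[81, 0], [80, 1]].

[[81, 0], [80, 1]]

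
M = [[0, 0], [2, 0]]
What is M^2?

[[0, 0], [0, 0]]

M is strictly triangular, hence nilpotent: M^2 = 0, so M^2 = 0.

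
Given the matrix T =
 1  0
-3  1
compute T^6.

T = I + N where N = [[0, 0], [-3, 0]] is strictly lower-triangular, so N^2 = 0.
(I + N)^6 = I + 6·N = [[1, 0], [-18, 1]].

[[1, 0], [-18, 1]]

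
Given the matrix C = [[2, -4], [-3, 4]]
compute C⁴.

C² = [[16, -24], [-18, 28]]
C³ = [[104, -160], [-120, 184]]
C⁴ = [[688, -1056], [-792, 1216]]

[[688, -1056], [-792, 1216]]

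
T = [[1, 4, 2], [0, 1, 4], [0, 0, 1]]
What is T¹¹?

[[1, 44, 902], [0, 1, 44], [0, 0, 1]]

T = I + N where N = [[0, 4, 2], [0, 0, 4], [0, 0, 0]] is strictly upper-triangular, so N³ = 0.
(I + N)¹¹ = I + 11·N + 55·N² = [[1, 44, 902], [0, 1, 44], [0, 0, 1]].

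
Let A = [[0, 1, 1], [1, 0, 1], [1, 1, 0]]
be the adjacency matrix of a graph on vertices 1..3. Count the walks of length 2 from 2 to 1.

1

The number of length-2 walks from vertex 2 to vertex 1 is entry (2,1) of A², where A is the adjacency matrix.
A² = [[2, 1, 1], [1, 2, 1], [1, 1, 2]]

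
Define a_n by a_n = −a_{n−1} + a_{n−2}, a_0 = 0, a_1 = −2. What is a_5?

With companion matrix M = [[−1, 1], [1, 0]], [a_n, a_{n−1}]ᵀ = M·[a_{n−1}, a_{n−2}]ᵀ, so [a_5, a_4]ᵀ = M⁴·[a_1, a_0]ᵀ.
M⁴ = [[5, −3], [−3, 2]], giving [a_5, a_4]ᵀ = [[−10], [6]].

−10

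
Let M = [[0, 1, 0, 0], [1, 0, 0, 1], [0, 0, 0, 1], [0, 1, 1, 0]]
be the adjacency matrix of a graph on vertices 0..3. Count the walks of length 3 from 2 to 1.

0

The number of length-3 walks from vertex 2 to vertex 1 is entry (2,1) of M³, where M is the adjacency matrix.
M² = [[1, 0, 0, 1], [0, 2, 1, 0], [0, 1, 1, 0], [1, 0, 0, 2]]
M³ = [[0, 2, 1, 0], [2, 0, 0, 3], [1, 0, 0, 2], [0, 3, 2, 0]]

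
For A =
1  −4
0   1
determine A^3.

[[1, −12], [0, 1]]

A = I + N where N = [[0, −4], [0, 0]] is strictly upper-triangular, so N^2 = 0.
(I + N)^3 = I + 3·N = [[1, −12], [0, 1]].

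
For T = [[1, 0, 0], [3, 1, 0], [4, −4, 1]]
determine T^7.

[[1, 0, 0], [21, 1, 0], [−224, −28, 1]]

T = I + N where N = [[0, 0, 0], [3, 0, 0], [4, −4, 0]] is strictly lower-triangular, so N^3 = 0.
(I + N)^7 = I + 7·N + 21·N^2 = [[1, 0, 0], [21, 1, 0], [−224, −28, 1]].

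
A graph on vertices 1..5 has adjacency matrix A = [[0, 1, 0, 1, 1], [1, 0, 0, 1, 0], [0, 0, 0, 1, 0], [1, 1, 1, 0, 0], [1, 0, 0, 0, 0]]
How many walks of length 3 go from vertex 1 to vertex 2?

4

The number of length-3 walks from vertex 1 to vertex 2 is entry (1,2) of A^3, where A is the adjacency matrix.
A^2 = [[3, 1, 1, 1, 0], [1, 2, 1, 1, 1], [1, 1, 1, 0, 0], [1, 1, 0, 3, 1], [0, 1, 0, 1, 1]]
A^3 = [[2, 4, 1, 5, 3], [4, 2, 1, 4, 1], [1, 1, 0, 3, 1], [5, 4, 3, 2, 1], [3, 1, 1, 1, 0]]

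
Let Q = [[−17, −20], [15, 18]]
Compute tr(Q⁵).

211

tr Q = 1 and det Q = −6, so the characteristic polynomial is λ² − (1)λ + (−6) with roots 3 and −2.
Eigenvectors give P = [[−1, 4], [1, −3]] with P⁻¹ = [[3, 4], [1, 1]], and Q = P·diag(3, −2)·P⁻¹.
Then Q⁵ = P·diag(243, −32)·P⁻¹ = [[−243, −128], [243, 96]] · [[3, 4], [1, 1]] = [[−857, −1100], [825, 1068]].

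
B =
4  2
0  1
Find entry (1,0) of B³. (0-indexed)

B² = [[16, 10], [0, 1]]
B³ = [[64, 42], [0, 1]]

0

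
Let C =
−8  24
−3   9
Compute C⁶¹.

[[−8, 24], [−3, 9]]

C² = C (a projection; rank 1, trace 1), so C⁶¹ = C.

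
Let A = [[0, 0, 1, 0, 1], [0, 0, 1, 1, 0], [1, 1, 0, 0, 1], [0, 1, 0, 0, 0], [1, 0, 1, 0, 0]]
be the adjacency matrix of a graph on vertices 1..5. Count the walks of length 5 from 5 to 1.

13

The number of length-5 walks from vertex 5 to vertex 1 is entry (5,1) of A^5, where A is the adjacency matrix.
A^2 = [[2, 1, 1, 0, 1], [1, 2, 0, 0, 1], [1, 0, 3, 1, 1], [0, 0, 1, 1, 0], [1, 1, 1, 0, 2]]
A^3 = [[2, 1, 4, 1, 3], [1, 0, 4, 2, 1], [4, 4, 2, 0, 4], [1, 2, 0, 0, 1], [3, 1, 4, 1, 2]]
A^4 = [[7, 5, 6, 1, 6], [5, 6, 2, 0, 5], [6, 2, 12, 4, 6], [1, 0, 4, 2, 1], [6, 5, 6, 1, 7]]
A^5 = [[12, 7, 18, 5, 13], [7, 2, 16, 6, 7], [18, 16, 14, 2, 18], [5, 6, 2, 0, 5], [13, 7, 18, 5, 12]]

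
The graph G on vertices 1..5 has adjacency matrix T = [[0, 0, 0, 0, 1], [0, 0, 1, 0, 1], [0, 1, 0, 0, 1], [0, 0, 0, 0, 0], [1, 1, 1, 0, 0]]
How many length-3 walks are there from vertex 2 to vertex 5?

4

The number of length-3 walks from vertex 2 to vertex 5 is entry (2,5) of T^3, where T is the adjacency matrix.
T^2 = [[1, 1, 1, 0, 0], [1, 2, 1, 0, 1], [1, 1, 2, 0, 1], [0, 0, 0, 0, 0], [0, 1, 1, 0, 3]]
T^3 = [[0, 1, 1, 0, 3], [1, 2, 3, 0, 4], [1, 3, 2, 0, 4], [0, 0, 0, 0, 0], [3, 4, 4, 0, 2]]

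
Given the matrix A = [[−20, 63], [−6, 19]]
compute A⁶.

tr A = −1 and det A = −2, so the characteristic polynomial is λ² − (−1)λ + (−2) with roots 1 and −2.
Eigenvectors give P = [[3, 7], [1, 2]] with P⁻¹ = [[−2, 7], [1, −3]], and A = P·diag(1, −2)·P⁻¹.
Then A⁶ = P·diag(1, 64)·P⁻¹ = [[3, 448], [1, 128]] · [[−2, 7], [1, −3]] = [[442, −1323], [126, −377]].

[[442, −1323], [126, −377]]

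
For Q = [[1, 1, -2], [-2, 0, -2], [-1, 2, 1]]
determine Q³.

[[13, -11, -2], [10, 4, 14], [-7, -8, 9]]

Q² = [[1, -3, -6], [0, -6, 2], [-6, 1, -1]]
Q³ = [[13, -11, -2], [10, 4, 14], [-7, -8, 9]]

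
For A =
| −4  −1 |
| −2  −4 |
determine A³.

[[−88, −50], [−100, −88]]

A² = [[18, 8], [16, 18]]
A³ = [[−88, −50], [−100, −88]]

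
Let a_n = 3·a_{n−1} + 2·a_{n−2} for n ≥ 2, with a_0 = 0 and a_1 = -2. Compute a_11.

-567334

With companion matrix B = [[3, 2], [1, 0]], [a_n, a_{n−1}]ᵀ = B·[a_{n−1}, a_{n−2}]ᵀ, so [a_11, a_10]ᵀ = B^10·[a_1, a_0]ᵀ.
B^10 = [[283667, 159294], [79647, 44726]], giving [a_11, a_10]ᵀ = [[-567334], [-159294]].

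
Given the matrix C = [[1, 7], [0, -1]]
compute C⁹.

[[1, 7], [0, -1]]

C² = I (check: tr C = 0 and det C = -1), so C⁹ = C since 9 is odd.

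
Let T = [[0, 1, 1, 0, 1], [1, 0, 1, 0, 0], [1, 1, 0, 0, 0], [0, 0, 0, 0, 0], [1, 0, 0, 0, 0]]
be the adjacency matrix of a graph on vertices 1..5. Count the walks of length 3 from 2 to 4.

0

The number of length-3 walks from vertex 2 to vertex 4 is entry (2,4) of T³, where T is the adjacency matrix.
T² = [[3, 1, 1, 0, 0], [1, 2, 1, 0, 1], [1, 1, 2, 0, 1], [0, 0, 0, 0, 0], [0, 1, 1, 0, 1]]
T³ = [[2, 4, 4, 0, 3], [4, 2, 3, 0, 1], [4, 3, 2, 0, 1], [0, 0, 0, 0, 0], [3, 1, 1, 0, 0]]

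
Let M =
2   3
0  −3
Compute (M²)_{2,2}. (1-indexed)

9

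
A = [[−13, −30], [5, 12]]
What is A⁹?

tr A = −1 and det A = −6, so the characteristic polynomial is λ² − (−1)λ + (−6) with roots 2 and −3.
Eigenvectors give P = [[2, −3], [−1, 1]] with P⁻¹ = [[−1, −3], [−1, −2]], and A = P·diag(2, −3)·P⁻¹.
Then A⁹ = P·diag(512, −19683)·P⁻¹ = [[1024, 59049], [−512, −19683]] · [[−1, −3], [−1, −2]] = [[−60073, −121170], [20195, 40902]].

[[−60073, −121170], [20195, 40902]]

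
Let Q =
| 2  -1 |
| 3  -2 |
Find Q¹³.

[[2, -1], [3, -2]]

Q² = I (check: tr Q = 0 and det Q = -1), so Q¹³ = Q since 13 is odd.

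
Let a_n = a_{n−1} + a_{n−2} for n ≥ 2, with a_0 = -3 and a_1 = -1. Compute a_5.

With companion matrix A = [[1, 1], [1, 0]], [a_n, a_{n−1}]ᵀ = A·[a_{n−1}, a_{n−2}]ᵀ, so [a_5, a_4]ᵀ = A^4·[a_1, a_0]ᵀ.
A^4 = [[5, 3], [3, 2]], giving [a_5, a_4]ᵀ = [[-14], [-9]].

-14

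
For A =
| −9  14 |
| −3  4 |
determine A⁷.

tr A = −5 and det A = 6, so the characteristic polynomial is λ² − (−5)λ + (6) with roots −3 and −2.
Eigenvectors give P = [[7, 2], [3, 1]] with P⁻¹ = [[1, −2], [−3, 7]], and A = P·diag(−3, −2)·P⁻¹.
Then A⁷ = P·diag(−2187, −128)·P⁻¹ = [[−15309, −256], [−6561, −128]] · [[1, −2], [−3, 7]] = [[−14541, 28826], [−6177, 12226]].

[[−14541, 28826], [−6177, 12226]]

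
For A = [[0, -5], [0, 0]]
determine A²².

A is strictly triangular, hence nilpotent: A² = 0, so A²² = 0.

[[0, 0], [0, 0]]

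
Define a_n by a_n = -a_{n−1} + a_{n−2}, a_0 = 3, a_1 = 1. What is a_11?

-76

With companion matrix Q = [[-1, 1], [1, 0]], [a_n, a_{n−1}]ᵀ = Q·[a_{n−1}, a_{n−2}]ᵀ, so [a_11, a_10]ᵀ = Q¹⁰·[a_1, a_0]ᵀ.
Q¹⁰ = [[89, -55], [-55, 34]], giving [a_11, a_10]ᵀ = [[-76], [47]].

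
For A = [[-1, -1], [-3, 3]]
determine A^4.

A^2 = [[4, -2], [-6, 12]]
A^3 = [[2, -10], [-30, 42]]
A^4 = [[28, -32], [-96, 156]]

[[28, -32], [-96, 156]]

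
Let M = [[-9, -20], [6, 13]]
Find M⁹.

tr M = 4 and det M = 3, so the characteristic polynomial is λ² − (4)λ + (3) with roots 1 and 3.
Eigenvectors give P = [[-2, -5], [1, 3]] with P⁻¹ = [[-3, -5], [1, 2]], and M = P·diag(1, 3)·P⁻¹.
Then M⁹ = P·diag(1, 19683)·P⁻¹ = [[-2, -98415], [1, 59049]] · [[-3, -5], [1, 2]] = [[-98409, -196820], [59046, 118093]].

[[-98409, -196820], [59046, 118093]]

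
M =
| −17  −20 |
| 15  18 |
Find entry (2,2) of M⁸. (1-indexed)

tr M = 1 and det M = −6, so the characteristic polynomial is λ² − (1)λ + (−6) with roots 3 and −2.
Eigenvectors give P = [[−1, 4], [1, −3]] with P⁻¹ = [[3, 4], [1, 1]], and M = P·diag(3, −2)·P⁻¹.
Then M⁸ = P·diag(6561, 256)·P⁻¹ = [[−6561, 1024], [6561, −768]] · [[3, 4], [1, 1]] = [[−18659, −25220], [18915, 25476]].

25476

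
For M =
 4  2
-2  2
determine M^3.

[[24, 48], [-48, -24]]

M^2 = [[12, 12], [-12, 0]]
M^3 = [[24, 48], [-48, -24]]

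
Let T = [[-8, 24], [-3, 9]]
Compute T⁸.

T² = T (a projection; rank 1, trace 1), so T⁸ = T.

[[-8, 24], [-3, 9]]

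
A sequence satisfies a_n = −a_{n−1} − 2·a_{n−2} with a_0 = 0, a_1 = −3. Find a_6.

15

With companion matrix Q = [[−1, −2], [1, 0]], [a_n, a_{n−1}]ᵀ = Q·[a_{n−1}, a_{n−2}]ᵀ, so [a_6, a_5]ᵀ = Q^5·[a_1, a_0]ᵀ.
Q^5 = [[−5, 2], [−1, −6]], giving [a_6, a_5]ᵀ = [[15], [3]].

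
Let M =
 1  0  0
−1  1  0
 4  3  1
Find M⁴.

[[1, 0, 0], [−4, 1, 0], [−2, 12, 1]]

M = I + N where N = [[0, 0, 0], [−1, 0, 0], [4, 3, 0]] is strictly lower-triangular, so N³ = 0.
(I + N)⁴ = I + 4·N + 6·N² = [[1, 0, 0], [−4, 1, 0], [−2, 12, 1]].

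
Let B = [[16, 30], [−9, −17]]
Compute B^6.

[[−314, −630], [189, 379]]

tr B = −1 and det B = −2, so the characteristic polynomial is λ² − (−1)λ + (−2) with roots −2 and 1.
Eigenvectors give P = [[5, 2], [−3, −1]] with P⁻¹ = [[−1, −2], [3, 5]], and B = P·diag(−2, 1)·P⁻¹.
Then B^6 = P·diag(64, 1)·P⁻¹ = [[320, 2], [−192, −1]] · [[−1, −2], [3, 5]] = [[−314, −630], [189, 379]].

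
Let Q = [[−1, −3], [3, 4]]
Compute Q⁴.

Q² = [[−8, −9], [9, 7]]
Q³ = [[−19, −12], [12, 1]]
Q⁴ = [[−17, 9], [−9, −32]]

[[−17, 9], [−9, −32]]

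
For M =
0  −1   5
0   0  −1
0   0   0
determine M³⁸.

M is strictly triangular, hence nilpotent: M³ = 0, so M³⁸ = 0.

[[0, 0, 0], [0, 0, 0], [0, 0, 0]]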